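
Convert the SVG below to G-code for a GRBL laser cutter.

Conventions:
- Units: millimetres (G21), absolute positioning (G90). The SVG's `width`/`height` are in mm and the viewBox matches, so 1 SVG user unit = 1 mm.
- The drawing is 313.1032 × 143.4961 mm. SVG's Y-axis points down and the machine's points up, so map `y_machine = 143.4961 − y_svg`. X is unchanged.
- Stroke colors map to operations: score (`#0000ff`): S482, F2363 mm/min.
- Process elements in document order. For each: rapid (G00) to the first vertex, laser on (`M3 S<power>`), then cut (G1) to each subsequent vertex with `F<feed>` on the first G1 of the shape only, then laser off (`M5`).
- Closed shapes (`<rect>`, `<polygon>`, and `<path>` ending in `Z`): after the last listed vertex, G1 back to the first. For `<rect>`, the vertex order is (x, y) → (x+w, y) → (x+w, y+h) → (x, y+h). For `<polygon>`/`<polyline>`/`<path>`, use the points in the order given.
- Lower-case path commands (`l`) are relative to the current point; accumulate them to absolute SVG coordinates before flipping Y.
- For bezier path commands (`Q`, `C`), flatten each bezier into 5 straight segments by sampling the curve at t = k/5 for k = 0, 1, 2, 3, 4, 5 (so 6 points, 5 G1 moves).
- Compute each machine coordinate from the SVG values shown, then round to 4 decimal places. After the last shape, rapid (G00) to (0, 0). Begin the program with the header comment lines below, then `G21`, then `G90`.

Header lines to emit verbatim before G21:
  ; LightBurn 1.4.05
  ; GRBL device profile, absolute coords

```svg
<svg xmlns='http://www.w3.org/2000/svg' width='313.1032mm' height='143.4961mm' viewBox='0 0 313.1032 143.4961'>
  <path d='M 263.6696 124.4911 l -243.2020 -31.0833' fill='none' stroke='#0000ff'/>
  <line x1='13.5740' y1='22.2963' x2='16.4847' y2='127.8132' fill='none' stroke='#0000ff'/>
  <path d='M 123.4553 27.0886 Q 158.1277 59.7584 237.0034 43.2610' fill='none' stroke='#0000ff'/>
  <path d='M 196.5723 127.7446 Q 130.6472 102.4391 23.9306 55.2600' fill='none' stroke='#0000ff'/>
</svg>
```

1 u = 1 mm; y_m = 143.4961 − y.

[1] `<path>` line segment, #0000ff→score S482 F2363: (263.6696,19.0050) → (20.4676,50.0883)

[2] `<line>` line segment, #0000ff→score S482 F2363: (13.5740,121.1998) → (16.4847,15.6829)

[3] `<path>` quadratic bezier, #0000ff→score S482 F2363: (123.4553,116.4075) → (139.0924,105.3063) → (158.2657,98.1384) → (180.9754,94.9039) → (207.2213,95.6028) → (237.0034,100.2351)

[4] `<path>` quadratic bezier, #0000ff→score S482 F2363: (196.5723,15.7515) → (168.5706,26.7486) → (137.3056,39.4957) → (102.7772,53.9926) → (64.9856,70.2394) → (23.9306,88.2361)

; LightBurn 1.4.05
; GRBL device profile, absolute coords
G21
G90
G00 X263.6696 Y19.0050
M3 S482
G1 X20.4676 Y50.0883 F2363
M5
G00 X13.5740 Y121.1998
M3 S482
G1 X16.4847 Y15.6829 F2363
M5
G00 X123.4553 Y116.4075
M3 S482
G1 X139.0924 Y105.3063 F2363
G1 X158.2657 Y98.1384
G1 X180.9754 Y94.9039
G1 X207.2213 Y95.6028
G1 X237.0034 Y100.2351
M5
G00 X196.5723 Y15.7515
M3 S482
G1 X168.5706 Y26.7486 F2363
G1 X137.3056 Y39.4957
G1 X102.7772 Y53.9926
G1 X64.9856 Y70.2394
G1 X23.9306 Y88.2361
M5
G00 X0.0000 Y0.0000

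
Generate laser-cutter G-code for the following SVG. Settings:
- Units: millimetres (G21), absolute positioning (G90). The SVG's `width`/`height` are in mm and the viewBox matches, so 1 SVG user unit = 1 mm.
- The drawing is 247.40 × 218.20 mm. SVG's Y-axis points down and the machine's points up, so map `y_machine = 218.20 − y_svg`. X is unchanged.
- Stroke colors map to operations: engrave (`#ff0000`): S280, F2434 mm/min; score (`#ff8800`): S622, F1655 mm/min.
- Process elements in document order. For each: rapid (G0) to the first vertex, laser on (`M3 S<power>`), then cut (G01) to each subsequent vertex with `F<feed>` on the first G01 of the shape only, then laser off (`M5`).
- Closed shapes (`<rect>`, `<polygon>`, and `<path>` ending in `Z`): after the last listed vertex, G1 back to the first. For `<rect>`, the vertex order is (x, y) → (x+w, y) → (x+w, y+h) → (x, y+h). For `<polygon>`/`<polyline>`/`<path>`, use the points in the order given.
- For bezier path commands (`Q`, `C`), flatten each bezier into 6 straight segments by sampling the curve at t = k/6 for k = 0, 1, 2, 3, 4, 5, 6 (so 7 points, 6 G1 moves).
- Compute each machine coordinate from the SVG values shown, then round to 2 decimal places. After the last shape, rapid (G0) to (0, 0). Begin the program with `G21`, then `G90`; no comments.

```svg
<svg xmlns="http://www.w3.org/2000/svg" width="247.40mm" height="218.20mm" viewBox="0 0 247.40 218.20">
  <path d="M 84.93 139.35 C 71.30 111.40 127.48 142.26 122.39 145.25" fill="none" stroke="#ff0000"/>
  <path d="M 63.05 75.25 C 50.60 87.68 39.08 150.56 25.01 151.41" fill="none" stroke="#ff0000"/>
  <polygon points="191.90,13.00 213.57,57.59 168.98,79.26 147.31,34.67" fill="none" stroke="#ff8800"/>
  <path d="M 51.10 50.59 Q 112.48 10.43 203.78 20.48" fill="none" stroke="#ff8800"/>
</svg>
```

G21
G90
G0 X84.93 Y78.85
M3 S280
G01 X83.33 Y88.33 F2434
G01 X89.72 Y90.41
G01 X100.46 Y87.50
G01 X111.91 Y82.02
G01 X120.44 Y76.37
G01 X122.39 Y72.95
M5
G0 X63.05 Y142.95
M3 S280
G01 X56.89 Y133.05 F2434
G01 X50.78 Y117.87
G01 X44.64 Y100.53
G01 X38.36 Y84.15
G01 X31.85 Y71.86
G01 X25.01 Y66.79
M5
G0 X191.90 Y205.20
M3 S622
G01 X213.57 Y160.61 F1655
G01 X168.98 Y138.94
G01 X147.31 Y183.53
G01 X191.90 Y205.20
M5
G0 X51.10 Y167.61
M3 S622
G01 X72.39 Y179.60 F1655
G01 X95.34 Y188.80
G01 X119.96 Y195.22
G01 X146.24 Y198.84
G01 X174.18 Y199.68
G01 X203.78 Y197.72
M5
G0 X0.00 Y0.00

viewBox `0 0 247.40 218.20` with mm width/height → 1 unit = 1 mm. Flip: y_m = 218.20 − y_svg.

**Shape 1** — `<path>` cubic bezier, stroke `#ff0000` → engrave (S280, F2434). Control points (SVG): P0=(84.93,139.35), P1=(71.30,111.40), P2=(127.48,142.26), P3=(122.39,145.25); sampled at t=k/6. Machine vertices: (84.93,78.85) → (83.33,88.33) → (89.72,90.41) → (100.46,87.50) → (111.91,82.02) → (120.44,76.37) → (122.39,72.95). Open path.

**Shape 2** — `<path>` cubic bezier, stroke `#ff0000` → engrave (S280, F2434). Control points (SVG): P0=(63.05,75.25), P1=(50.60,87.68), P2=(39.08,150.56), P3=(25.01,151.41); sampled at t=k/6. Machine vertices: (63.05,142.95) → (56.89,133.05) → (50.78,117.87) → (44.64,100.53) → (38.36,84.15) → (31.85,71.86) → (25.01,66.79). Open path.

**Shape 3** — `<polygon>` regular polygon, stroke `#ff8800` → score (S622, F1655). Machine vertices: (191.90,205.20) → (213.57,160.61) → (168.98,138.94) → (147.31,183.53) → (191.90,205.20). Closed: final G1 returns to the first vertex.

**Shape 4** — `<path>` quadratic bezier, stroke `#ff8800` → score (S622, F1655). Control points (SVG): P0=(51.10,50.59), P1=(112.48,10.43), P2=(203.78,20.48); sampled at t=k/6. Machine vertices: (51.10,167.61) → (72.39,179.60) → (95.34,188.80) → (119.96,195.22) → (146.24,198.84) → (174.18,199.68) → (203.78,197.72). Open path.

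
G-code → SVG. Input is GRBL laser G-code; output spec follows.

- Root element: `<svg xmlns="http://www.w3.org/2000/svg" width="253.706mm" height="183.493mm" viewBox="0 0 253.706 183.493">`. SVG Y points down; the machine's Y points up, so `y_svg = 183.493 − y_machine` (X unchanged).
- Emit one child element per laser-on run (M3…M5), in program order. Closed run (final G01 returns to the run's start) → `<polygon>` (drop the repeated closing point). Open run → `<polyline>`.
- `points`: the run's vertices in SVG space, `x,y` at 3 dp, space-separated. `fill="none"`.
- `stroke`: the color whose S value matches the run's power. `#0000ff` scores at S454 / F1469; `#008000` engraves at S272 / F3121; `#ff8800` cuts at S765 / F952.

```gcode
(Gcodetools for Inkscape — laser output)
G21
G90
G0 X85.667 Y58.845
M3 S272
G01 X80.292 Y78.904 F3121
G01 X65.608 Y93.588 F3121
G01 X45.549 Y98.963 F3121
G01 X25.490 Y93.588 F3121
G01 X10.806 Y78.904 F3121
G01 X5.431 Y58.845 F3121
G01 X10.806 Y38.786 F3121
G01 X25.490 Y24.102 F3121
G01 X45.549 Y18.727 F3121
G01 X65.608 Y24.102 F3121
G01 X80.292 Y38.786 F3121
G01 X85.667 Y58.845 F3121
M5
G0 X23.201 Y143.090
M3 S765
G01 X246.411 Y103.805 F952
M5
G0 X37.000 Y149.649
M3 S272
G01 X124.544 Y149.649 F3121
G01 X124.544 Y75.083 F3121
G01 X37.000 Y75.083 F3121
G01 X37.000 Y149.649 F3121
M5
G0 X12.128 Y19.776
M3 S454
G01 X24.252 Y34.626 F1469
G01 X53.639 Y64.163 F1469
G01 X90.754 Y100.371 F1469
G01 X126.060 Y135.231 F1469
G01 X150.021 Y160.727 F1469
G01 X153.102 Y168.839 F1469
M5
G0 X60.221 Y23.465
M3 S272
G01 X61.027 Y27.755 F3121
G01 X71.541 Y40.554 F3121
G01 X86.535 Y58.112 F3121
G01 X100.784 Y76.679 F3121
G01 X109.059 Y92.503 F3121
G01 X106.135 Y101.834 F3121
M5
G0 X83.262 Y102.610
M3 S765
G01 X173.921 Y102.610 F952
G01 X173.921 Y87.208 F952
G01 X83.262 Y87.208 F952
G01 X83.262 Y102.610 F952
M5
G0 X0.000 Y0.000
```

Machine Y-up, SVG Y-down with viewBox height 183.493, so y_svg = 183.493 − y_machine; X carries over.

Run 1: power S272 maps to stroke `#008000` (engrave). The run returns to its start, so emit a `<polygon>` with points (Y-flipped): 85.667,124.648 80.292,104.589 65.608,89.905 45.549,84.530 25.490,89.905 10.806,104.589 5.431,124.648 10.806,144.707 25.490,159.391 45.549,164.766 65.608,159.391 80.292,144.707.

Run 2: S765 ⇒ cut layer `#ff8800`. The run is open, so emit a `<polyline>` with points (Y-flipped): 23.201,40.403 246.411,79.688.

Run 3: the run's S272 means `#008000` (engrave). The run returns to its start, so emit a `<polygon>` with points (Y-flipped): 37.000,33.844 124.544,33.844 124.544,108.410 37.000,108.410.

Run 4: power S454 maps to stroke `#0000ff` (score). The run is open, so emit a `<polyline>` with points (Y-flipped): 12.128,163.717 24.252,148.867 53.639,119.330 90.754,83.122 126.060,48.262 150.021,22.766 153.102,14.654.

Run 5: power S272 maps to stroke `#008000` (engrave). The run is open, so emit a `<polyline>` with points (Y-flipped): 60.221,160.028 61.027,155.738 71.541,142.939 86.535,125.381 100.784,106.814 109.059,90.990 106.135,81.659.

Run 6: S765 ⇒ cut layer `#ff8800`. The run returns to its start, so emit a `<polygon>` with points (Y-flipped): 83.262,80.883 173.921,80.883 173.921,96.285 83.262,96.285.

<svg xmlns="http://www.w3.org/2000/svg" width="253.706mm" height="183.493mm" viewBox="0 0 253.706 183.493">
  <polygon points="85.667,124.648 80.292,104.589 65.608,89.905 45.549,84.530 25.490,89.905 10.806,104.589 5.431,124.648 10.806,144.707 25.490,159.391 45.549,164.766 65.608,159.391 80.292,144.707" fill="none" stroke="#008000"/>
  <polyline points="23.201,40.403 246.411,79.688" fill="none" stroke="#ff8800"/>
  <polygon points="37.000,33.844 124.544,33.844 124.544,108.410 37.000,108.410" fill="none" stroke="#008000"/>
  <polyline points="12.128,163.717 24.252,148.867 53.639,119.330 90.754,83.122 126.060,48.262 150.021,22.766 153.102,14.654" fill="none" stroke="#0000ff"/>
  <polyline points="60.221,160.028 61.027,155.738 71.541,142.939 86.535,125.381 100.784,106.814 109.059,90.990 106.135,81.659" fill="none" stroke="#008000"/>
  <polygon points="83.262,80.883 173.921,80.883 173.921,96.285 83.262,96.285" fill="none" stroke="#ff8800"/>
</svg>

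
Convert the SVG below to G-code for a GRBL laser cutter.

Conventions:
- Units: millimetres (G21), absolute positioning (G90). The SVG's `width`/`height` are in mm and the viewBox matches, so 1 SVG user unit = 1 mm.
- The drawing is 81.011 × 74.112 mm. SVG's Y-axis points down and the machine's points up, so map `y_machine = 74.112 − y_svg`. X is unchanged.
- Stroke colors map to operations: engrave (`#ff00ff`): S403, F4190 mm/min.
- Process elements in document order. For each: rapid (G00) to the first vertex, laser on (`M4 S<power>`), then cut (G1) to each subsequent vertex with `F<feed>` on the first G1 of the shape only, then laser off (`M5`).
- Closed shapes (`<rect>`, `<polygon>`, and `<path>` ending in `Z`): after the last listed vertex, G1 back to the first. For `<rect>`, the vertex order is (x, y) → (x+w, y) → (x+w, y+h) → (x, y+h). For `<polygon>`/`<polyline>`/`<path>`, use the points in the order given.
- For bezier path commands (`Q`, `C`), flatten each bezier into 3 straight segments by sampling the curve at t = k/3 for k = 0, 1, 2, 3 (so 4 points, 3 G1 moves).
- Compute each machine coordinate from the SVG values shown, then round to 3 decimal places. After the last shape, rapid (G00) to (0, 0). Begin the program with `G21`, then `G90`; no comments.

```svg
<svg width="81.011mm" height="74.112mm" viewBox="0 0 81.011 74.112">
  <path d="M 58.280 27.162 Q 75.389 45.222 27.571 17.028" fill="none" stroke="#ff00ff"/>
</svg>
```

1 u = 1 mm; y_m = 74.112 − y.

[1] `<path>` quadratic bezier, #ff00ff→engrave S403 F4190: (58.280,46.950) → (62.472,40.049) → (52.236,43.427) → (27.571,57.084)

G21
G90
G00 X58.280 Y46.950
M4 S403
G1 X62.472 Y40.049 F4190
G1 X52.236 Y43.427
G1 X27.571 Y57.084
M5
G00 X0.000 Y0.000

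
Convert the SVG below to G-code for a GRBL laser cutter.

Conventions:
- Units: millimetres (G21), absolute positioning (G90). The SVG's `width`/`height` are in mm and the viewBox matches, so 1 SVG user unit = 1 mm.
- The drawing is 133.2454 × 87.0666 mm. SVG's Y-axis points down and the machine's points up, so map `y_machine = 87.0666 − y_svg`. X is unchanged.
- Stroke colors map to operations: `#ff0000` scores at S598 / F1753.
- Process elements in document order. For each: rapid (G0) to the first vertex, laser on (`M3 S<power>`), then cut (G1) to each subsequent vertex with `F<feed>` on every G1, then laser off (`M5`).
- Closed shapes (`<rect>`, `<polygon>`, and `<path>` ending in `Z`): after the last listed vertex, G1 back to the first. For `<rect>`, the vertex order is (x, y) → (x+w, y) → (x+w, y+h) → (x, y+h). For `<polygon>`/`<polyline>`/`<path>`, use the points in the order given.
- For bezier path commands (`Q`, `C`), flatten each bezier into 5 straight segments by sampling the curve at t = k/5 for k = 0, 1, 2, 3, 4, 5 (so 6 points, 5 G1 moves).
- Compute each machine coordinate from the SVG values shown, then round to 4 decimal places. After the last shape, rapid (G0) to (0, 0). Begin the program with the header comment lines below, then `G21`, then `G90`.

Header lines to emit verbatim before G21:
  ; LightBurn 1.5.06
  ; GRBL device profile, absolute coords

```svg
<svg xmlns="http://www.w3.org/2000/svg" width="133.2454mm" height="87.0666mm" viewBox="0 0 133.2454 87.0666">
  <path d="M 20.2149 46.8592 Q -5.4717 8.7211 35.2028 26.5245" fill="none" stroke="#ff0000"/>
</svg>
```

; LightBurn 1.5.06
; GRBL device profile, absolute coords
G21
G90
G0 X20.2149 Y40.2074
M3 S598
G1 X12.5947 Y53.2250 F1753
G1 X10.2834 Y61.7672 F1753
G1 X13.2810 Y65.8342 F1753
G1 X21.5874 Y65.4258 F1753
G1 X35.2028 Y60.5421 F1753
M5
G0 X0.0000 Y0.0000

Since the viewBox matches the mm dimensions, user units are millimetres directly. The only transform is the Y-flip y_m = 87.0666 − y_svg.

Shape 1 is a quadratic bezier drawn with `<path>`. Its stroke #ff0000 means score at S598, F1753. After flipping Y the toolpath is (20.2149,40.2074) → (12.5947,53.2250) → (10.2834,61.7672) → (13.2810,65.8342) → (21.5874,65.4258) → (35.2028,60.5421).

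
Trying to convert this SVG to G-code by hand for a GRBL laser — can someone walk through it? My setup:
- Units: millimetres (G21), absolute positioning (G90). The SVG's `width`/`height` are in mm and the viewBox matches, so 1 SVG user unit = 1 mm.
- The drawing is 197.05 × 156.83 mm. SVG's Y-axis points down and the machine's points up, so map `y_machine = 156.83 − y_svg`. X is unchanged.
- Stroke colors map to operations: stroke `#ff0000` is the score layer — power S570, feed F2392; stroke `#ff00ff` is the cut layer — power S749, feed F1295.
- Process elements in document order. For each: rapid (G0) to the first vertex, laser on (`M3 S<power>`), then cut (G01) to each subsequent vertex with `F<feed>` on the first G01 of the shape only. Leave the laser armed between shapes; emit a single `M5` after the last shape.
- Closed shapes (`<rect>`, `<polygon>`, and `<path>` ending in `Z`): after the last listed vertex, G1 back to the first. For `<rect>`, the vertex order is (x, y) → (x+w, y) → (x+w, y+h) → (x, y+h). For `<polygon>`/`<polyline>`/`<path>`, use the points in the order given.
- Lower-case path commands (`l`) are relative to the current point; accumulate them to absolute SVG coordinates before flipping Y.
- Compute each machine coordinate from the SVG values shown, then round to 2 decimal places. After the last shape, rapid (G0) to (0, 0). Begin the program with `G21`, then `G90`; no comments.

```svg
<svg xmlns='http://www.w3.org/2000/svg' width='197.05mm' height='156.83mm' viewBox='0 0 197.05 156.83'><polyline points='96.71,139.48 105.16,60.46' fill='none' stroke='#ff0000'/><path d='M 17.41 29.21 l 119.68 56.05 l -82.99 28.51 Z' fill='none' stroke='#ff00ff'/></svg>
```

1 u = 1 mm; y_m = 156.83 − y.

[1] `<polyline>` line segment, #ff0000→score S570 F2392: (96.71,17.35) → (105.16,96.37)

[2] `<path>` closed polygon, #ff00ff→cut S749 F1295: (17.41,127.62) → (137.09,71.57) → (54.10,43.06) → (17.41,127.62) (closed)

G21
G90
G0 X96.71 Y17.35
M3 S570
G01 X105.16 Y96.37 F2392
G0 X17.41 Y127.62
M3 S749
G01 X137.09 Y71.57 F1295
G01 X54.10 Y43.06
G01 X17.41 Y127.62
M5
G0 X0.00 Y0.00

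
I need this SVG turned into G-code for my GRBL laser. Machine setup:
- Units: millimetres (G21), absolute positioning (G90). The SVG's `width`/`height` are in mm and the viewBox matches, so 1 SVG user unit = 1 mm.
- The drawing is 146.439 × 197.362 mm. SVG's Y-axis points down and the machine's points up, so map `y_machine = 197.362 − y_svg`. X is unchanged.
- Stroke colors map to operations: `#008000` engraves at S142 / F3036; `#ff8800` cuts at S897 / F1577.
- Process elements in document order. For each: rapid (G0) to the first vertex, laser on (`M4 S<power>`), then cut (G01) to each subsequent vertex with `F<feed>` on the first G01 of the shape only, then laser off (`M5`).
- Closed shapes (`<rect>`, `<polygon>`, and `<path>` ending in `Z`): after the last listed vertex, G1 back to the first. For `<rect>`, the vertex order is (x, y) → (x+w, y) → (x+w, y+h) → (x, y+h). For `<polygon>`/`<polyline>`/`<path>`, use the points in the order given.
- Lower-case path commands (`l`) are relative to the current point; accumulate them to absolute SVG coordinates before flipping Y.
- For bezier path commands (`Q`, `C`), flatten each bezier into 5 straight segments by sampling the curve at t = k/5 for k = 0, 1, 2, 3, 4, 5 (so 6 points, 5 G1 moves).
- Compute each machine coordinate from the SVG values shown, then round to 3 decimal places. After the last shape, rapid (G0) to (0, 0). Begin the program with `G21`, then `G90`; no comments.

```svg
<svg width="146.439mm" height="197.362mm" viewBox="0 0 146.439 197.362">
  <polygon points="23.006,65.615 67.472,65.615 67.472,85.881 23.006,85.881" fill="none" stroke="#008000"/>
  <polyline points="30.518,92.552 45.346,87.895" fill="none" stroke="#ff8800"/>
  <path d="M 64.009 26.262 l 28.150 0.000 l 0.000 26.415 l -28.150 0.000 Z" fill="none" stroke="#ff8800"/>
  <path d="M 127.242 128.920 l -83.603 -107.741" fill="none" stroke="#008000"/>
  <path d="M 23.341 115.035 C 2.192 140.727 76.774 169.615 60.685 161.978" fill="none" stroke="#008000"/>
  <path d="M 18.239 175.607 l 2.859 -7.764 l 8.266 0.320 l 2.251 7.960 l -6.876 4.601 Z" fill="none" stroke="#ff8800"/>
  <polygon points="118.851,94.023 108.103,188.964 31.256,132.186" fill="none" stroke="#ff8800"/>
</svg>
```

viewBox `0 0 146.439 197.362` with mm width/height → 1 unit = 1 mm. Flip: y_m = 197.362 − y_svg.

**Shape 1** — `<polygon>` rectangle, stroke `#008000` → engrave (S142, F3036). Machine vertices: (23.006,131.747) → (67.472,131.747) → (67.472,111.481) → (23.006,111.481) → (23.006,131.747). Closed: final G1 returns to the first vertex.

**Shape 2** — `<polyline>` line segment, stroke `#ff8800` → cut (S897, F1577). Machine vertices: (30.518,104.810) → (45.346,109.467). Open path.

**Shape 3** — `<path>` rectangle, stroke `#ff8800` → cut (S897, F1577). Machine vertices: (64.009,171.100) → (92.159,171.100) → (92.159,144.685) → (64.009,144.685) → (64.009,171.100). Closed: final G1 returns to the first vertex.

**Shape 4** — `<path>` line segment, stroke `#008000` → engrave (S142, F3036). Machine vertices: (127.242,68.442) → (43.639,176.183). Open path.

**Shape 5** — `<path>` cubic bezier, stroke `#008000` → engrave (S142, F3036). Control points (SVG): P0=(23.341,115.035), P1=(2.192,140.727), P2=(76.774,169.615), P3=(60.685,161.978); sampled at t=k/5. Machine vertices: (23.341,82.327) → (20.648,66.846) → (31.983,52.505) → (48.399,41.209) → (60.949,34.867) → (60.685,35.384). Open path.

**Shape 6** — `<path>` regular polygon, stroke `#ff8800` → cut (S897, F1577). Machine vertices: (18.239,21.755) → (21.098,29.519) → (29.364,29.199) → (31.615,21.239) → (24.739,16.638) → (18.239,21.755). Closed: final G1 returns to the first vertex.

**Shape 7** — `<polygon>` regular polygon, stroke `#ff8800` → cut (S897, F1577). Machine vertices: (118.851,103.339) → (108.103,8.398) → (31.256,65.176) → (118.851,103.339). Closed: final G1 returns to the first vertex.

G21
G90
G0 X23.006 Y131.747
M4 S142
G01 X67.472 Y131.747 F3036
G01 X67.472 Y111.481
G01 X23.006 Y111.481
G01 X23.006 Y131.747
M5
G0 X30.518 Y104.810
M4 S897
G01 X45.346 Y109.467 F1577
M5
G0 X64.009 Y171.100
M4 S897
G01 X92.159 Y171.100 F1577
G01 X92.159 Y144.685
G01 X64.009 Y144.685
G01 X64.009 Y171.100
M5
G0 X127.242 Y68.442
M4 S142
G01 X43.639 Y176.183 F3036
M5
G0 X23.341 Y82.327
M4 S142
G01 X20.648 Y66.846 F3036
G01 X31.983 Y52.505
G01 X48.399 Y41.209
G01 X60.949 Y34.867
G01 X60.685 Y35.384
M5
G0 X18.239 Y21.755
M4 S897
G01 X21.098 Y29.519 F1577
G01 X29.364 Y29.199
G01 X31.615 Y21.239
G01 X24.739 Y16.638
G01 X18.239 Y21.755
M5
G0 X118.851 Y103.339
M4 S897
G01 X108.103 Y8.398 F1577
G01 X31.256 Y65.176
G01 X118.851 Y103.339
M5
G0 X0.000 Y0.000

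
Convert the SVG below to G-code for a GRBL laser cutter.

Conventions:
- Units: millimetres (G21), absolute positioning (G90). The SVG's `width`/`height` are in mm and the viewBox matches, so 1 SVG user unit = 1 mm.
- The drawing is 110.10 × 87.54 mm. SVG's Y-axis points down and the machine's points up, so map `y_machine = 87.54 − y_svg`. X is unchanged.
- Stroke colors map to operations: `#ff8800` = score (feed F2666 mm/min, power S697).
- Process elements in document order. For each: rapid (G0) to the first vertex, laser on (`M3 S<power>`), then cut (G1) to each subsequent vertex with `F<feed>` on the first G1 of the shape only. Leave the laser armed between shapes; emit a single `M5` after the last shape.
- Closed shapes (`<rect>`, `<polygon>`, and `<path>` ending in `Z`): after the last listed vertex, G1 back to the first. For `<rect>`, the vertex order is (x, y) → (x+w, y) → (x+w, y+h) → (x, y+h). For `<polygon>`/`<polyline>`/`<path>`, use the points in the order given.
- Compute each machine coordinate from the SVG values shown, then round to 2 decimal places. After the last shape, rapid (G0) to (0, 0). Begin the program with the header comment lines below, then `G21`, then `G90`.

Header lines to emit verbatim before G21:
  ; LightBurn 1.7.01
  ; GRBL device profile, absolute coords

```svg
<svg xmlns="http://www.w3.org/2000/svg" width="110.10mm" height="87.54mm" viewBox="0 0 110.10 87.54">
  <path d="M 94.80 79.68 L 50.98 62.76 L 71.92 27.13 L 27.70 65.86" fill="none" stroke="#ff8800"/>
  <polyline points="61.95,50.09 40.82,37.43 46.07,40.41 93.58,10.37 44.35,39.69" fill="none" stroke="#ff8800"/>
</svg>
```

viewBox `0 0 110.10 87.54` with mm width/height → 1 unit = 1 mm. Flip: y_m = 87.54 − y_svg.

**Shape 1** — `<path>` open polyline, stroke `#ff8800` → score (S697, F2666). Machine vertices: (94.80,7.86) → (50.98,24.78) → (71.92,60.41) → (27.70,21.68). Open path.

**Shape 2** — `<polyline>` open polyline, stroke `#ff8800` → score (S697, F2666). Machine vertices: (61.95,37.45) → (40.82,50.11) → (46.07,47.13) → (93.58,77.17) → (44.35,47.85). Open path.

; LightBurn 1.7.01
; GRBL device profile, absolute coords
G21
G90
G0 X94.80 Y7.86
M3 S697
G1 X50.98 Y24.78 F2666
G1 X71.92 Y60.41
G1 X27.70 Y21.68
G0 X61.95 Y37.45
M3 S697
G1 X40.82 Y50.11 F2666
G1 X46.07 Y47.13
G1 X93.58 Y77.17
G1 X44.35 Y47.85
M5
G0 X0.00 Y0.00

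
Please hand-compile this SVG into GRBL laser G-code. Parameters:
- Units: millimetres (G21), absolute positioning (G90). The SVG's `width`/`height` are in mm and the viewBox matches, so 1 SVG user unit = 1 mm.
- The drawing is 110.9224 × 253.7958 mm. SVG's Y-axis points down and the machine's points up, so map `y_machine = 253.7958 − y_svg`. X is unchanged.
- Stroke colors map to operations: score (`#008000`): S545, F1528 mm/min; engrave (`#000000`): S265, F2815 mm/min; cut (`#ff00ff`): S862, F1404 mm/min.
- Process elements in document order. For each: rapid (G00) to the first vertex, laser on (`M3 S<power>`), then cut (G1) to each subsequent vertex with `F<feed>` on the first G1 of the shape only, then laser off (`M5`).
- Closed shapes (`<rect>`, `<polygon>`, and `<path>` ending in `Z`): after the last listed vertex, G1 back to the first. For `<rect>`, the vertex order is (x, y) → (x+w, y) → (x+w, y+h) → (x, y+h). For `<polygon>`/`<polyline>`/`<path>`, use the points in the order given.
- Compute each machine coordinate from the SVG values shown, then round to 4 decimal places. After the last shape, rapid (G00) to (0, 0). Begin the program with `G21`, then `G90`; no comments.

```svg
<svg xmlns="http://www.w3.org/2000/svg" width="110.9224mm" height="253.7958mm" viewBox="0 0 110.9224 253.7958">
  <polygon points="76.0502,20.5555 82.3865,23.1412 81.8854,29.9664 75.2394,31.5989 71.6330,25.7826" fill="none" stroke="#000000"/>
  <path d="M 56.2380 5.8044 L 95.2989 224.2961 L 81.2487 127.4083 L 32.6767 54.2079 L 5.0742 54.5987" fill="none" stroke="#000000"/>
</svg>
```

Since the viewBox matches the mm dimensions, user units are millimetres directly. The only transform is the Y-flip y_m = 253.7958 − y_svg.

Shape 1 is a regular polygon drawn with `<polygon>`. Its stroke #000000 means engrave at S265, F2815. After flipping Y the toolpath is (76.0502,233.2403) → (82.3865,230.6546) → (81.8854,223.8294) → (75.2394,222.1969) → (71.6330,228.0132) → (76.0502,233.2403), returning to the start.

Shape 2 is a open polyline drawn with `<path>`. Its stroke #000000 means engrave at S265, F2815. After flipping Y the toolpath is (56.2380,247.9914) → (95.2989,29.4997) → (81.2487,126.3875) → (32.6767,199.5879) → (5.0742,199.1971).

G21
G90
G00 X76.0502 Y233.2403
M3 S265
G1 X82.3865 Y230.6546 F2815
G1 X81.8854 Y223.8294
G1 X75.2394 Y222.1969
G1 X71.6330 Y228.0132
G1 X76.0502 Y233.2403
M5
G00 X56.2380 Y247.9914
M3 S265
G1 X95.2989 Y29.4997 F2815
G1 X81.2487 Y126.3875
G1 X32.6767 Y199.5879
G1 X5.0742 Y199.1971
M5
G00 X0.0000 Y0.0000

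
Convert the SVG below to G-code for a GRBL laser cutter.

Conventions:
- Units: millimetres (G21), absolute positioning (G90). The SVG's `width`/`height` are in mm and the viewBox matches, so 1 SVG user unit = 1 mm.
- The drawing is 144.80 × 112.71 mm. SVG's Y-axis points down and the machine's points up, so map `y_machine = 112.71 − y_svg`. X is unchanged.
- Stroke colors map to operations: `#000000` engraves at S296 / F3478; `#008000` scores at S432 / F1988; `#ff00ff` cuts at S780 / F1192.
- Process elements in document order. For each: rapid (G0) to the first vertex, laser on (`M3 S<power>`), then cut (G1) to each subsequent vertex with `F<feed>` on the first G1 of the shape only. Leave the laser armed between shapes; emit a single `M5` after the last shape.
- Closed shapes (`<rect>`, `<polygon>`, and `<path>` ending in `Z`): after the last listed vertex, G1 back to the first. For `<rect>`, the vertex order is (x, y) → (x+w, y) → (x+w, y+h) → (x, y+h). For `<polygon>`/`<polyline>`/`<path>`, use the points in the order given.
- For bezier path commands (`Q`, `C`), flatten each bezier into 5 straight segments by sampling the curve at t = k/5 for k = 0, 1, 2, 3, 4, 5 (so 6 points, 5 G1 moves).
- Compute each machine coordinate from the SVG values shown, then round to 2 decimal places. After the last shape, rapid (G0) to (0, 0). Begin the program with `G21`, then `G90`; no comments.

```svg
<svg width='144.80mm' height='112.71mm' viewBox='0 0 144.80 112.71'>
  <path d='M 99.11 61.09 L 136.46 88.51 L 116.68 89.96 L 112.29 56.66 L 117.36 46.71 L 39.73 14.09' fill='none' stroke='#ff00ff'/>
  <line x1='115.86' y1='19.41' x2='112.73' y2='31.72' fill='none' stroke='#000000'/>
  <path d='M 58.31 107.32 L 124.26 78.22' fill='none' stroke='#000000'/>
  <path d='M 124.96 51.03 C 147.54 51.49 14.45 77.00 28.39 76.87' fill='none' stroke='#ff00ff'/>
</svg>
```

1 u = 1 mm; y_m = 112.71 − y.

[1] `<path>` open polyline, #ff00ff→cut S780 F1192: (99.11,51.62) → (136.46,24.20) → (116.68,22.75) → (112.29,56.05) → (117.36,66.00) → (39.73,98.62)

[2] `<line>` line segment, #000000→engrave S296 F3478: (115.86,93.30) → (112.73,80.99)

[3] `<path>` line segment, #000000→engrave S296 F3478: (58.31,5.39) → (124.26,34.49)

[4] `<path>` cubic bezier, #ff00ff→cut S780 F1192: (124.96,61.68) → (122.25,58.80) → (96.71,52.35) → (62.86,44.75) → (35.25,38.43) → (28.39,35.84)

G21
G90
G0 X99.11 Y51.62
M3 S780
G1 X136.46 Y24.20 F1192
G1 X116.68 Y22.75
G1 X112.29 Y56.05
G1 X117.36 Y66.00
G1 X39.73 Y98.62
G0 X115.86 Y93.30
M3 S296
G1 X112.73 Y80.99 F3478
G0 X58.31 Y5.39
M3 S296
G1 X124.26 Y34.49 F3478
G0 X124.96 Y61.68
M3 S780
G1 X122.25 Y58.80 F1192
G1 X96.71 Y52.35
G1 X62.86 Y44.75
G1 X35.25 Y38.43
G1 X28.39 Y35.84
M5
G0 X0.00 Y0.00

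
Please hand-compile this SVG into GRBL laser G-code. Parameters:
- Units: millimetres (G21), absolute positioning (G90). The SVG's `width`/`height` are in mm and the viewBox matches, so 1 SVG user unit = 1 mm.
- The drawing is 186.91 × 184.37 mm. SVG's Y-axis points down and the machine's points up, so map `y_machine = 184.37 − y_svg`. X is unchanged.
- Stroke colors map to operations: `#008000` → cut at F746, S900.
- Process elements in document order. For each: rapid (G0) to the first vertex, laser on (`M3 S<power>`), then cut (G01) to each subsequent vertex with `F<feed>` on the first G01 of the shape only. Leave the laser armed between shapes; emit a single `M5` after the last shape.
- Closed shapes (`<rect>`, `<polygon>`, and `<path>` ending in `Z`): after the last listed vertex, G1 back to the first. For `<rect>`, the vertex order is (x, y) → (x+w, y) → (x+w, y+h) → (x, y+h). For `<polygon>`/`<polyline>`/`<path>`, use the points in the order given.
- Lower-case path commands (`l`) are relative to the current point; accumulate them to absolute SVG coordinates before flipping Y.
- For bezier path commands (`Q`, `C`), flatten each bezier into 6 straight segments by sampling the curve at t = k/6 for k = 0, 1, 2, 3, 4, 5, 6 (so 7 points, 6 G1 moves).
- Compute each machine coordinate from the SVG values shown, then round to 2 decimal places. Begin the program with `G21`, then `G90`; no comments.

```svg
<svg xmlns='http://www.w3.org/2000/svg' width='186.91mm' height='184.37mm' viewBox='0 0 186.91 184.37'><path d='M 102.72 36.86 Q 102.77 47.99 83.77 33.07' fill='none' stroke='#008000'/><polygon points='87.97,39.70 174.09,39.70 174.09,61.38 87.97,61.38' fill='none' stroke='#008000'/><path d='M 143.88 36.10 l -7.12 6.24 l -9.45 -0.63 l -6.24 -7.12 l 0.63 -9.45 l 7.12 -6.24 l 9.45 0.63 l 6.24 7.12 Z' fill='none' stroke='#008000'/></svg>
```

G21
G90
G0 X102.72 Y147.51
M3 S900
G01 X102.21 Y144.52 F746
G01 X100.64 Y142.98
G01 X98.01 Y142.89
G01 X94.32 Y144.25
G01 X89.57 Y147.05
G01 X83.77 Y151.30
G0 X87.97 Y144.67
M3 S900
G01 X174.09 Y144.67 F746
G01 X174.09 Y122.99
G01 X87.97 Y122.99
G01 X87.97 Y144.67
G0 X143.88 Y148.27
M3 S900
G01 X136.76 Y142.03 F746
G01 X127.31 Y142.66
G01 X121.07 Y149.78
G01 X121.70 Y159.23
G01 X128.82 Y165.47
G01 X138.27 Y164.84
G01 X144.51 Y157.72
G01 X143.88 Y148.27
M5

1 u = 1 mm; y_m = 184.37 − y.

[1] `<path>` quadratic bezier, #008000→cut S900 F746: (102.72,147.51) → (102.21,144.52) → (100.64,142.98) → (98.01,142.89) → (94.32,144.25) → (89.57,147.05) → (83.77,151.30)

[2] `<polygon>` rectangle, #008000→cut S900 F746: (87.97,144.67) → (174.09,144.67) → (174.09,122.99) → (87.97,122.99) → (87.97,144.67) (closed)

[3] `<path>` regular polygon, #008000→cut S900 F746: (143.88,148.27) → (136.76,142.03) → (127.31,142.66) → (121.07,149.78) → (121.70,159.23) → (128.82,165.47) → (138.27,164.84) → (144.51,157.72) → (143.88,148.27) (closed)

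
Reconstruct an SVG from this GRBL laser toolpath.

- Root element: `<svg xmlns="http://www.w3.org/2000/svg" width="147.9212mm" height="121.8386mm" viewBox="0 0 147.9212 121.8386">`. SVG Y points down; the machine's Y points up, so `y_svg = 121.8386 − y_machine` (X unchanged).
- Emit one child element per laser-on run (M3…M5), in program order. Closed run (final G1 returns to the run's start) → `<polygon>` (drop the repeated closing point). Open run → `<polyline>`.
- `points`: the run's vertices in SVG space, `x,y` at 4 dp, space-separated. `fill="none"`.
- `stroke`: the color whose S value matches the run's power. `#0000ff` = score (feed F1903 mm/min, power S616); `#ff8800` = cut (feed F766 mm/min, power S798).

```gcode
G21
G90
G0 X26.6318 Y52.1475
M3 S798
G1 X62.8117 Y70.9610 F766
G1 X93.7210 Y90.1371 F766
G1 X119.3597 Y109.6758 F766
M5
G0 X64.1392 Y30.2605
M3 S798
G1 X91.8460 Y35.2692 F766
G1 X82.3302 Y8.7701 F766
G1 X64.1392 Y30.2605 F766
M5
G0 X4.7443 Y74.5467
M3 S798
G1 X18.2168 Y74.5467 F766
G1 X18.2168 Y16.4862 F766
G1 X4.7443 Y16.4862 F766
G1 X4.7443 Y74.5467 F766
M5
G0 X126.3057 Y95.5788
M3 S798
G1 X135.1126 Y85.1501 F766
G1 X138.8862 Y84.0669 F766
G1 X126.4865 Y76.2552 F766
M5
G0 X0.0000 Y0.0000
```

Each laser-on run becomes one SVG element. Flip Y back into SVG space with y_svg = 121.8386 − y_machine. Every run uses S798, so all elements get stroke `#ff8800` (cut).

Run 1: The run is open, so emit a `<polyline>` with points (Y-flipped): 26.6318,69.6911 62.8117,50.8776 93.7210,31.7015 119.3597,12.1628.

Run 2: The run returns to its start, so emit a `<polygon>` with points (Y-flipped): 64.1392,91.5781 91.8460,86.5694 82.3302,113.0685.

Run 3: The run returns to its start, so emit a `<polygon>` with points (Y-flipped): 4.7443,47.2919 18.2168,47.2919 18.2168,105.3524 4.7443,105.3524.

Run 4: The run is open, so emit a `<polyline>` with points (Y-flipped): 126.3057,26.2598 135.1126,36.6885 138.8862,37.7717 126.4865,45.5834.

<svg xmlns="http://www.w3.org/2000/svg" width="147.9212mm" height="121.8386mm" viewBox="0 0 147.9212 121.8386">
  <polyline points="26.6318,69.6911 62.8117,50.8776 93.7210,31.7015 119.3597,12.1628" fill="none" stroke="#ff8800"/>
  <polygon points="64.1392,91.5781 91.8460,86.5694 82.3302,113.0685" fill="none" stroke="#ff8800"/>
  <polygon points="4.7443,47.2919 18.2168,47.2919 18.2168,105.3524 4.7443,105.3524" fill="none" stroke="#ff8800"/>
  <polyline points="126.3057,26.2598 135.1126,36.6885 138.8862,37.7717 126.4865,45.5834" fill="none" stroke="#ff8800"/>
</svg>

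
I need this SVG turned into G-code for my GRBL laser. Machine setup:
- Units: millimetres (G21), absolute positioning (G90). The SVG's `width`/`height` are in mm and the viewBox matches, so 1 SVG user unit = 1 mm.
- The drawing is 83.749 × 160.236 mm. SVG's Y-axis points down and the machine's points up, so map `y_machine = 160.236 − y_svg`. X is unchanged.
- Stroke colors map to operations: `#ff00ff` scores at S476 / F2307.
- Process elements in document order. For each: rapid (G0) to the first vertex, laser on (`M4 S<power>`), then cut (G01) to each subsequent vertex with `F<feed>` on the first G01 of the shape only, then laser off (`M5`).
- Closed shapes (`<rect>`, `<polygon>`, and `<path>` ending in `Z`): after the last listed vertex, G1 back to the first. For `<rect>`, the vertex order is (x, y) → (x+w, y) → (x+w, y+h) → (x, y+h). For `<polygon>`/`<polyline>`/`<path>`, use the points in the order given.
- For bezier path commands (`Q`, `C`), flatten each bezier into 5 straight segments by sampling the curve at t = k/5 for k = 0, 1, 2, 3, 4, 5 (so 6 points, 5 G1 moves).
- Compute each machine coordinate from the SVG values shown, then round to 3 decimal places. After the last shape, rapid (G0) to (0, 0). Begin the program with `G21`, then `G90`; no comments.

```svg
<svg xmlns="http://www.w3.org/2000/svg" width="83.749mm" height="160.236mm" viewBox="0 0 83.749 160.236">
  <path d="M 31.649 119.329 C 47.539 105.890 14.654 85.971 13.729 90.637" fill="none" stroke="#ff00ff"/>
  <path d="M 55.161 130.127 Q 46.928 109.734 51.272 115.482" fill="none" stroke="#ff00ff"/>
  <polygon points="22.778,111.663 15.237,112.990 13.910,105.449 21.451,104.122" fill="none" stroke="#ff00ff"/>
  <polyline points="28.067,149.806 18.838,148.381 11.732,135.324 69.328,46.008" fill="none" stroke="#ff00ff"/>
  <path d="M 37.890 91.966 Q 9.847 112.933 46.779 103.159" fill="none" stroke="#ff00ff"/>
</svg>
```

G21
G90
G0 X31.649 Y40.907
M4 S476
G01 X35.976 Y49.499 F2307
G01 X32.472 Y58.156
G01 X25.013 Y65.386
G01 X17.473 Y69.697
G01 X13.729 Y69.599
M5
G0 X55.161 Y30.109
M4 S476
G01 X52.371 Y37.221 F2307
G01 X50.587 Y42.241
G01 X49.809 Y45.170
G01 X50.037 Y46.008
G01 X51.272 Y44.754
M5
G0 X22.778 Y48.573
M4 S476
G01 X15.237 Y47.246 F2307
G01 X13.910 Y54.787
G01 X21.451 Y56.114
G01 X22.778 Y48.573
M5
G0 X28.067 Y10.430
M4 S476
G01 X18.838 Y11.855 F2307
G01 X11.732 Y24.912
G01 X69.328 Y114.228
M5
G0 X37.890 Y68.270
M4 S476
G01 X29.272 Y61.113 F2307
G01 X25.852 Y56.415
G01 X27.629 Y54.176
G01 X34.605 Y54.397
G01 X46.779 Y57.077
M5
G0 X0.000 Y0.000

1 u = 1 mm; y_m = 160.236 − y.

[1] `<path>` cubic bezier, #ff00ff→score S476 F2307: (31.649,40.907) → (35.976,49.499) → (32.472,58.156) → (25.013,65.386) → (17.473,69.697) → (13.729,69.599)

[2] `<path>` quadratic bezier, #ff00ff→score S476 F2307: (55.161,30.109) → (52.371,37.221) → (50.587,42.241) → (49.809,45.170) → (50.037,46.008) → (51.272,44.754)

[3] `<polygon>` regular polygon, #ff00ff→score S476 F2307: (22.778,48.573) → (15.237,47.246) → (13.910,54.787) → (21.451,56.114) → (22.778,48.573) (closed)

[4] `<polyline>` open polyline, #ff00ff→score S476 F2307: (28.067,10.430) → (18.838,11.855) → (11.732,24.912) → (69.328,114.228)

[5] `<path>` quadratic bezier, #ff00ff→score S476 F2307: (37.890,68.270) → (29.272,61.113) → (25.852,56.415) → (27.629,54.176) → (34.605,54.397) → (46.779,57.077)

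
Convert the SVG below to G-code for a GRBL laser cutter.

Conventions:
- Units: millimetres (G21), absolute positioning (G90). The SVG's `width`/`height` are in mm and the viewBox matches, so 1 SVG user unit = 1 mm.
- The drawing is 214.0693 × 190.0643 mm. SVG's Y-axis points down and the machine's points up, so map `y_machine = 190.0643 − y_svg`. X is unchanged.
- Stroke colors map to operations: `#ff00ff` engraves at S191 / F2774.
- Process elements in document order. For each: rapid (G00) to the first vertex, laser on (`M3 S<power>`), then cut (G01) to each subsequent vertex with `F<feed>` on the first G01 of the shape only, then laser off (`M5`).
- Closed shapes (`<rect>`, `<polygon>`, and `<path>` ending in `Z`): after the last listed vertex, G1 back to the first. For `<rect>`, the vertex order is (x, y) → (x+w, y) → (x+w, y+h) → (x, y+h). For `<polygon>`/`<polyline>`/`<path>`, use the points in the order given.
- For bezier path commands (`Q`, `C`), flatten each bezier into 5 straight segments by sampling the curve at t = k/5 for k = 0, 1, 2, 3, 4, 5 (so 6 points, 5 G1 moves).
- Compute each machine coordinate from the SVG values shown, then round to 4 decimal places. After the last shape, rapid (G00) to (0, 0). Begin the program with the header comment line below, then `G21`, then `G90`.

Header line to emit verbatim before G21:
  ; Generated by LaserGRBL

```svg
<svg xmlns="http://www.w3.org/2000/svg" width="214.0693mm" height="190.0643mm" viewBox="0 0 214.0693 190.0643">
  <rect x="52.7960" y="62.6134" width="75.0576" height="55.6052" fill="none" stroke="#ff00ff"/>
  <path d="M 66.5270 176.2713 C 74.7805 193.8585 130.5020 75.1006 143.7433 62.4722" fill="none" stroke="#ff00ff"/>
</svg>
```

; Generated by LaserGRBL
G21
G90
G00 X52.7960 Y127.4509
M3 S191
G01 X127.8536 Y127.4509 F2774
G01 X127.8536 Y71.8457
G01 X52.7960 Y71.8457
G01 X52.7960 Y127.4509
M5
G00 X66.5270 Y13.7930
M3 S191
G01 X76.4557 Y17.6623 F2774
G01 X93.4592 Y42.6156
G01 X113.2199 Y77.0142
G01 X131.4205 Y109.2193
G01 X143.7433 Y127.5921
M5
G00 X0.0000 Y0.0000

Since the viewBox matches the mm dimensions, user units are millimetres directly. The only transform is the Y-flip y_m = 190.0643 − y_svg.

Shape 1 is a rectangle drawn with `<rect>`. Its stroke #ff00ff means engrave at S191, F2774. After flipping Y the toolpath is (52.7960,127.4509) → (127.8536,127.4509) → (127.8536,71.8457) → (52.7960,71.8457) → (52.7960,127.4509), returning to the start.

Shape 2 is a cubic bezier drawn with `<path>`. Its stroke #ff00ff means engrave at S191, F2774. After flipping Y the toolpath is (66.5270,13.7930) → (76.4557,17.6623) → (93.4592,42.6156) → (113.2199,77.0142) → (131.4205,109.2193) → (143.7433,127.5921).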